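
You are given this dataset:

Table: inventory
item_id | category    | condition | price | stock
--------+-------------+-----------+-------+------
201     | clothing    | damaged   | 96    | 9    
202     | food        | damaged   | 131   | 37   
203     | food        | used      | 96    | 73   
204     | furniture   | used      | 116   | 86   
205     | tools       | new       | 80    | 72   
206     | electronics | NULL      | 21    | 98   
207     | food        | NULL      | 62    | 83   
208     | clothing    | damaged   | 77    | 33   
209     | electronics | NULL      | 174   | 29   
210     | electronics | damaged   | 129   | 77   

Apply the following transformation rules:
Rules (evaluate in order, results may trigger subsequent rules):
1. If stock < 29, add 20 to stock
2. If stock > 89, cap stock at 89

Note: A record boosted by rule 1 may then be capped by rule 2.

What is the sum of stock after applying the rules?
608

Step 1: Apply rule 1 to records with stock < 29
  - 1 records get bonus of 20
  - Of these, 0 records then exceed 89 and get capped
Step 2: Apply rule 2 to records with stock > 89
  - 1 records (original) are capped
Step 3: Calculate final sum = 608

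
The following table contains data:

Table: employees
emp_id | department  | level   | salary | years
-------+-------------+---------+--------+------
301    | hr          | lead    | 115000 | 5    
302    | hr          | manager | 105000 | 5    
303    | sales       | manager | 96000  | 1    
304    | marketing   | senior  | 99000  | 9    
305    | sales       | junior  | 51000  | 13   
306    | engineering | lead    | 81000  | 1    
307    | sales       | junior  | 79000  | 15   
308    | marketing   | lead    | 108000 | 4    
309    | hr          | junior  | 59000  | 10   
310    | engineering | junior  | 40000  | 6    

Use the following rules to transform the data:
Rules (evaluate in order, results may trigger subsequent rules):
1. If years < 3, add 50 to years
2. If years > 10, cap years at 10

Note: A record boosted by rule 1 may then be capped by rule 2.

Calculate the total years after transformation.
79

Step 1: Apply rule 1 to records with years < 3
  - 2 records get bonus of 50
  - Of these, 2 records then exceed 10 and get capped
Step 2: Apply rule 2 to records with years > 10
  - 2 records (original) are capped
Step 3: Calculate final sum = 79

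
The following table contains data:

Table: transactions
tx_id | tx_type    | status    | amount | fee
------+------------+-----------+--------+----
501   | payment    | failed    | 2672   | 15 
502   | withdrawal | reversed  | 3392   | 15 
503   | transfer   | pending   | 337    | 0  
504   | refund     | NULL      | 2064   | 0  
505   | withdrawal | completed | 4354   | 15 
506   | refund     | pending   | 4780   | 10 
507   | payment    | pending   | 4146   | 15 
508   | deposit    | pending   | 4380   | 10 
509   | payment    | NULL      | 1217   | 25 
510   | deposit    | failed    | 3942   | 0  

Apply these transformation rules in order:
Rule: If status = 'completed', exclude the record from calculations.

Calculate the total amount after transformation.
26930

Step 1: Identify records where status = 'completed'
Step 2: The excluded records sum to 4354
Step 3: Original total amount = 31284
Step 4: Remaining total = 31284 - 4354 = 26930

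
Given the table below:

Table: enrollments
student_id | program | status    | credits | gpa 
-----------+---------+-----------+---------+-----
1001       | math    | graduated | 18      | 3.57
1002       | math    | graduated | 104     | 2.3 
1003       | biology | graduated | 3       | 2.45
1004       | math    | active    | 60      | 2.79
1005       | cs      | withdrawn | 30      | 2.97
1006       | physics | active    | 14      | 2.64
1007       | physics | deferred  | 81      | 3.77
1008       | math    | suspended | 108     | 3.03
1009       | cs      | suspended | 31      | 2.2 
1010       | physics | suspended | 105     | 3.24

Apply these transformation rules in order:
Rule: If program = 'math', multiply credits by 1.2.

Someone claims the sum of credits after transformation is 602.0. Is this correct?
No, the correct result is 612.0.

Step 1: Calculate the correct sum after transformation
Step 2: Apply multiplier 1.2 to records where program = 'math'
Step 3: Correct result = 612.0
Step 4: Claimed result = 602.0
Step 5: 612.0 ≠ 602.0
Conclusion: The claimed result is incorrect. The correct answer is 612.0.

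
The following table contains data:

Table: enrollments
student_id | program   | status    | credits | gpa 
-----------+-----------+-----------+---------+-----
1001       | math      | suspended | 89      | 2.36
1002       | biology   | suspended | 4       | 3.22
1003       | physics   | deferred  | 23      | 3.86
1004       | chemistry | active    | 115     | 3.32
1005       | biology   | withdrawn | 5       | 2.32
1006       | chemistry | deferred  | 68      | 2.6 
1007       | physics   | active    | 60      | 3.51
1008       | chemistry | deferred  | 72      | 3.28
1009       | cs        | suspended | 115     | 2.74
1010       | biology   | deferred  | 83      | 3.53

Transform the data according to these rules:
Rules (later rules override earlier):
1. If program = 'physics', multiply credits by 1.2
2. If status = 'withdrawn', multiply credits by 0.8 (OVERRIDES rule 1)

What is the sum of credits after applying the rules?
649.6

Step 1: Rule 2 takes priority for records with status = 'withdrawn'
  - 1 records: 5 × 0.8 = 4.0
Step 2: Rule 1 applies to remaining records with program = 'physics'
  - 2 records: 83 × 1.2 = 99.6
Step 3: Other records unchanged: 546
Step 4: Final sum = 4.0 + 99.6 + 546 = 649.6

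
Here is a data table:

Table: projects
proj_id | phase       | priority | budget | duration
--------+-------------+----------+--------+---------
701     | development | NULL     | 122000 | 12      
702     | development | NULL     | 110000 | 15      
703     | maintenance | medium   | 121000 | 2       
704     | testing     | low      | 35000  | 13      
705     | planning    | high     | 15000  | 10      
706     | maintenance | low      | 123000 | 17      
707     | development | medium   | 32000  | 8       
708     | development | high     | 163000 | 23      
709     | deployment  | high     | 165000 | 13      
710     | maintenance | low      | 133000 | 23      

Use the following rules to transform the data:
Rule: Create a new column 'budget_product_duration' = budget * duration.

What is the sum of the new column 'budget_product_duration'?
15261000

Step 1: For each record, compute budget * duration
Example calculations:
  122000 * 12 = 1464000
  110000 * 15 = 1650000
  121000 * 2 = 242000
  ...
Step 2: Sum all derived values
Step 3: Total = 15261000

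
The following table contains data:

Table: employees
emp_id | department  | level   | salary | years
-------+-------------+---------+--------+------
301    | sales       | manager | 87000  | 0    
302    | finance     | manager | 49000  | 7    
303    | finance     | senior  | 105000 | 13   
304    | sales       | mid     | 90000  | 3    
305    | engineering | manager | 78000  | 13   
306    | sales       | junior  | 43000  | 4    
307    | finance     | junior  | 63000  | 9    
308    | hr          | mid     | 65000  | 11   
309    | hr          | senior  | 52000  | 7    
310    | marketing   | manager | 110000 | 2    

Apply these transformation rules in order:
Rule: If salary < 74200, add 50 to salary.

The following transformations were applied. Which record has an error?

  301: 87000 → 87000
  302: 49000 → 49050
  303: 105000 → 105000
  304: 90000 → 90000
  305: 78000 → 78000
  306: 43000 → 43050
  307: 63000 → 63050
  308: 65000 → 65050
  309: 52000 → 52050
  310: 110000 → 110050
Record 310 has an error. The correct transformed value should be 110000, not 110050.

Step 1: Check each record against the rule
Step 2: Record 310 has salary = 110000
Step 3: Since 110000 >= 74200, the bonus should not have been applied
Step 4: Correct value = 110000, but claimed value = 110050
Conclusion: Record 310 has the error.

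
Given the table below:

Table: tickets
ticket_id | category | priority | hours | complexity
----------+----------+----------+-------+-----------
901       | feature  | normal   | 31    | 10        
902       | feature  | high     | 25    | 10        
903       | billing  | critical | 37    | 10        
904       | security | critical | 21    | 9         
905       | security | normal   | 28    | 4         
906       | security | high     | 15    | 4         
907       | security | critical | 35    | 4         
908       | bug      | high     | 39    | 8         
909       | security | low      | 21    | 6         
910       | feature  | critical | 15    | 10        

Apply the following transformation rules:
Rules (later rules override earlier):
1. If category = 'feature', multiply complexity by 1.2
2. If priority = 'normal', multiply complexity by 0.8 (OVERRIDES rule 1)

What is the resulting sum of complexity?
76.2

Step 1: Rule 2 takes priority for records with priority = 'normal'
  - 2 records: 14 × 0.8 = 11.2
Step 2: Rule 1 applies to remaining records with category = 'feature'
  - 2 records: 20 × 1.2 = 24.0
Step 3: Other records unchanged: 41
Step 4: Final sum = 11.2 + 24.0 + 41 = 76.2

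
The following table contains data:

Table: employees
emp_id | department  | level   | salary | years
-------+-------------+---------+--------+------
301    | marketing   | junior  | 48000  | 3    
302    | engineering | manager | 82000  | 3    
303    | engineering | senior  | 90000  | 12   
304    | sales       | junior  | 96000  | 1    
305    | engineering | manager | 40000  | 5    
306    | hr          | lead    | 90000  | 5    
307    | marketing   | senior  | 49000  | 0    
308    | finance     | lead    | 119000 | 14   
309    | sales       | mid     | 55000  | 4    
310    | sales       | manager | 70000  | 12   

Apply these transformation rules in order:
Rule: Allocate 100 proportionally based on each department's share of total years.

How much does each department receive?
engineering: 33.9, finance: 23.73, hr: 8.47, marketing: 5.08, sales: 28.81

Step 1: Calculate total years = 59
Step 2: Calculate each department's proportion:
  engineering: 20/59 = 33.90% → 33.9
  finance: 14/59 = 23.73% → 23.73
  hr: 5/59 = 8.47% → 8.47
  marketing: 3/59 = 5.08% → 5.08
  sales: 17/59 = 28.81% → 28.81
Step 3: Verify: sum of allocations ≈ 100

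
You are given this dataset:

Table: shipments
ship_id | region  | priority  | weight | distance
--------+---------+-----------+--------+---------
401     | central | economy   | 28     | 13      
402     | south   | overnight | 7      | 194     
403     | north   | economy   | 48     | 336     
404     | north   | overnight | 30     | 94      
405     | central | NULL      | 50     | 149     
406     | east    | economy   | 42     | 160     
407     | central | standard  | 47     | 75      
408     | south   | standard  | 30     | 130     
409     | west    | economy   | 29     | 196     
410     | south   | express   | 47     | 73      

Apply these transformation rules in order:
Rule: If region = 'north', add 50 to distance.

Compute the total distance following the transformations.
1520

Step 1: Count records where region = 'north': 2
Step 2: Total bonus added: 2 × 50 = 100
Step 3: Original sum of distance: 1420
Step 4: Final sum = 1420 + 100 = 1520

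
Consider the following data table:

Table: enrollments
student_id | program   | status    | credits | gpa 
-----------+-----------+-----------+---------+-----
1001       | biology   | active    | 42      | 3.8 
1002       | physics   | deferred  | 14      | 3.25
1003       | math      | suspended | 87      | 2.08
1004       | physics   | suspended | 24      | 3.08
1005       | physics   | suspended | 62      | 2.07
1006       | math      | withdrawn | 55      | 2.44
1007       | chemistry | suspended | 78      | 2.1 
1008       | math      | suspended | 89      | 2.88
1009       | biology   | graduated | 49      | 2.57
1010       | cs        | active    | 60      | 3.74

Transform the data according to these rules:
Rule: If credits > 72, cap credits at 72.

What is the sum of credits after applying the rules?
522

Step 1: 3 records have credits > 72
Step 2: These records originally summed to 254
Step 3: After capping: 3 × 72 = 216
Step 4: Unaffected records sum: 306
Step 5: Final sum = 216 + 306 = 522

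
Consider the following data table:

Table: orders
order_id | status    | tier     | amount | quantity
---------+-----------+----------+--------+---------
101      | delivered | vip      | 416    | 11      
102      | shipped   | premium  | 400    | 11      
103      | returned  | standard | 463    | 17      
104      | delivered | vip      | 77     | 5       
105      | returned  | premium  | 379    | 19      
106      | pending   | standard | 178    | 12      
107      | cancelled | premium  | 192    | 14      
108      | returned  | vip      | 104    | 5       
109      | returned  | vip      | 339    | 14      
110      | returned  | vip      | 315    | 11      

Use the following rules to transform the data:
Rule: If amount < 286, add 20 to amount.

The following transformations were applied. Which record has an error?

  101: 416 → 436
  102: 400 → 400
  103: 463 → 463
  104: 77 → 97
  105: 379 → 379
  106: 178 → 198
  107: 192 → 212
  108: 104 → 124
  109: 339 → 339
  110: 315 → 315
Record 101 has an error. The correct transformed value should be 416, not 436.

Step 1: Check each record against the rule
Step 2: Record 101 has amount = 416
Step 3: Since 416 >= 286, the bonus should not have been applied
Step 4: Correct value = 416, but claimed value = 436
Conclusion: Record 101 has the error.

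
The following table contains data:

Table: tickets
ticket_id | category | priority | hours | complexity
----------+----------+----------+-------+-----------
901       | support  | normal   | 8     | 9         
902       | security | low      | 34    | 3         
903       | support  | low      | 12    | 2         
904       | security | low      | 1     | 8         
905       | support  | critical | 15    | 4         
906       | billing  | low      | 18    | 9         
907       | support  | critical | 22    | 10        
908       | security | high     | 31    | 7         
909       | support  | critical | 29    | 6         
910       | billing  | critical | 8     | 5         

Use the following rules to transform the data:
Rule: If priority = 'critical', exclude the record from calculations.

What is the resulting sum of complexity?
38

Step 1: Identify records where priority = 'critical'
Step 2: The excluded records sum to 25
Step 3: Original total complexity = 63
Step 4: Remaining total = 63 - 25 = 38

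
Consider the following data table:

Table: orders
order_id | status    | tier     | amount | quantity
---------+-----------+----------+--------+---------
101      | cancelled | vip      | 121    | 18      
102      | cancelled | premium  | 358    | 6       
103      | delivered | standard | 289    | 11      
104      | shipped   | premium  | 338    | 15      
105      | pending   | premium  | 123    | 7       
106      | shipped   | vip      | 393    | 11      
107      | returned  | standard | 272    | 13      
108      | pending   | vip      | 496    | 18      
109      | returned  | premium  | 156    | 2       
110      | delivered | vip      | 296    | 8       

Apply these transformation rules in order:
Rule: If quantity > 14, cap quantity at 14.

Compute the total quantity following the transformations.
100

Step 1: 3 records have quantity > 14
Step 2: These records originally summed to 51
Step 3: After capping: 3 × 14 = 42
Step 4: Unaffected records sum: 58
Step 5: Final sum = 42 + 58 = 100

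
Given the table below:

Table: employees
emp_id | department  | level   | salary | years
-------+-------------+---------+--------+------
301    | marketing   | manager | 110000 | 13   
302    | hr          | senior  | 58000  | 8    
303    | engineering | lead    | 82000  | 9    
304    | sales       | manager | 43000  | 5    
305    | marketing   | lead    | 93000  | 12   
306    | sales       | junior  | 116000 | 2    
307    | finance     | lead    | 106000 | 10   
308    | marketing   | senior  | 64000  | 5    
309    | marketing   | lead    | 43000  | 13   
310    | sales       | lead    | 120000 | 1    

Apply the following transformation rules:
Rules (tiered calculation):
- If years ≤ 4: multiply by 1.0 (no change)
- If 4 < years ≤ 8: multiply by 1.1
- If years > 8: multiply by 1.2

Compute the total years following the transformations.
91.2

Step 1: Tier 1 (years ≤ 4): 2 records, sum = 3 × 1.0 = 3.0
Step 2: Tier 2 (4 < years ≤ 8): 3 records, sum = 18 × 1.1 = 19.8
Step 3: Tier 3 (years > 8): 5 records, sum = 57 × 1.2 = 68.4
Step 4: Final sum = 3.0 + 19.8 + 68.4 = 91.2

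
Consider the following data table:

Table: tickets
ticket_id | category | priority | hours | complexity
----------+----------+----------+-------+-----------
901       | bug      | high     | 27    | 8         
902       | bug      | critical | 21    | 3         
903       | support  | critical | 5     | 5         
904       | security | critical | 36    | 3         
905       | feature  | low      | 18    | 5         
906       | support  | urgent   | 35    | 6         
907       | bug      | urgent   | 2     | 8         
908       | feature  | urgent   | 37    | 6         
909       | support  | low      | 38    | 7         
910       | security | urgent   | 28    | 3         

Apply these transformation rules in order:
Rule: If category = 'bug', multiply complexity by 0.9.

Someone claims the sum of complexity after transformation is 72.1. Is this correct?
No, the correct result is 52.1.

Step 1: Calculate the correct sum after transformation
Step 2: Apply multiplier 0.9 to records where category = 'bug'
Step 3: Correct result = 52.1
Step 4: Claimed result = 72.1
Step 5: 52.1 ≠ 72.1
Conclusion: The claimed result is incorrect. The correct answer is 52.1.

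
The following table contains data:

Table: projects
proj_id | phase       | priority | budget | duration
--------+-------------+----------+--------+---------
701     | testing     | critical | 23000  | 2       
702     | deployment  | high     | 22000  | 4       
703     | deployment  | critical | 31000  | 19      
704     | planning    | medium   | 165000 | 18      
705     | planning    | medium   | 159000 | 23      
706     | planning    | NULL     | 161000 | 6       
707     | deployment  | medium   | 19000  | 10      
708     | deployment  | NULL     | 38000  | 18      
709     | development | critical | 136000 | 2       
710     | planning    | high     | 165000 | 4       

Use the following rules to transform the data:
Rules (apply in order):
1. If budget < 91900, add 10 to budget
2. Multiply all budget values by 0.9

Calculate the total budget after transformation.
827145.0

Step 1: Apply Rule 1 - Add 10 to records with budget < 91900
  - 5 records affected: 133000 + (5 × 10) = 133050
  - Unaffected records: 786000
  - Sum after Rule 1: 919050
Step 2: Apply Rule 2 - Multiply all by 0.9
  - 919050 × 0.9 = 827145.0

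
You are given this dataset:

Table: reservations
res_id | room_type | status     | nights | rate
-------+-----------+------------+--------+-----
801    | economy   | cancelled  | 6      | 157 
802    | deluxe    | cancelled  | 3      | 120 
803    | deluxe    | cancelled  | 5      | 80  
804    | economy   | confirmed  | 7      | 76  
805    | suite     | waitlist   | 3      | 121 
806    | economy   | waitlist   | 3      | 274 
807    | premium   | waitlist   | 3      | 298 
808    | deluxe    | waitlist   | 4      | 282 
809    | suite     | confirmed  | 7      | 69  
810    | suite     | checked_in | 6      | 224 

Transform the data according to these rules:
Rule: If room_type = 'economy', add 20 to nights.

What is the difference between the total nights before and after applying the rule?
60

Step 1: Original sum of nights = 47
Step 2: 3 records have room_type = 'economy'
Step 3: Each affected record changes by 20
Step 4: Total change = 3 × 20 = 60
Step 5: New sum = 47 + 60 = 107
Step 6: Difference = |107 - 47| = 60
        (Sum increased by 60)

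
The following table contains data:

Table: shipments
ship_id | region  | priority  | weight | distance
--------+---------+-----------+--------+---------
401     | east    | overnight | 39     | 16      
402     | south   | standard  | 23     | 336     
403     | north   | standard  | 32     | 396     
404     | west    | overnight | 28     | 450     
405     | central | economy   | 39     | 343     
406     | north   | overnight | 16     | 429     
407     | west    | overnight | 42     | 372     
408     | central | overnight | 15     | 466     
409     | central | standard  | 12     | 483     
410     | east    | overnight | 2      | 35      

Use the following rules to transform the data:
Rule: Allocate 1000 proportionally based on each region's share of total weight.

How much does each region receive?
central: 266.13, east: 165.32, north: 193.55, south: 92.74, west: 282.26

Step 1: Calculate total weight = 248
Step 2: Calculate each region's proportion:
  central: 66/248 = 26.61% → 266.13
  east: 41/248 = 16.53% → 165.32
  north: 48/248 = 19.35% → 193.55
  south: 23/248 = 9.27% → 92.74
  west: 70/248 = 28.23% → 282.26
Step 3: Verify: sum of allocations ≈ 1000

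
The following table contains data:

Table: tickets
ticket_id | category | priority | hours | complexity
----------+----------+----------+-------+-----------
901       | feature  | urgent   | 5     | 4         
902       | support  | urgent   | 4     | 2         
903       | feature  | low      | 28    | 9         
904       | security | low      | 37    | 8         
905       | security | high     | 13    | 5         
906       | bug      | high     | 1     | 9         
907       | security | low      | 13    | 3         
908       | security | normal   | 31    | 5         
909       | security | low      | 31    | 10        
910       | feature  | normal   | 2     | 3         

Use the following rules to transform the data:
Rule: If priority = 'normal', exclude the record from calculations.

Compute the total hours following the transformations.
132

Step 1: Identify records where priority = 'normal'
Step 2: The excluded records sum to 33
Step 3: Original total hours = 165
Step 4: Remaining total = 165 - 33 = 132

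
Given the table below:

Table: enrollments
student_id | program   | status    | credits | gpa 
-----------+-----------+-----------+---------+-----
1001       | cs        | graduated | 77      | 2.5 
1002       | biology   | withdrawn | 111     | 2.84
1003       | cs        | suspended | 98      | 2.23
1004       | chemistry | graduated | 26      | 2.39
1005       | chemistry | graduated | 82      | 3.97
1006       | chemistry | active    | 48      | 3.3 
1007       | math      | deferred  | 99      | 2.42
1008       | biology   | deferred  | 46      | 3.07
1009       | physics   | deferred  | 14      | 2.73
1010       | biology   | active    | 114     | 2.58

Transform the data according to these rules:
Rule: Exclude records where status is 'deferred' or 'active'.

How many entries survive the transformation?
5

Step 1: Count records to exclude
  - 3 (deferred) + 2 (active) = 5 records
Step 2: Total records: 10
Step 3: Remaining = 10 - 5 = 5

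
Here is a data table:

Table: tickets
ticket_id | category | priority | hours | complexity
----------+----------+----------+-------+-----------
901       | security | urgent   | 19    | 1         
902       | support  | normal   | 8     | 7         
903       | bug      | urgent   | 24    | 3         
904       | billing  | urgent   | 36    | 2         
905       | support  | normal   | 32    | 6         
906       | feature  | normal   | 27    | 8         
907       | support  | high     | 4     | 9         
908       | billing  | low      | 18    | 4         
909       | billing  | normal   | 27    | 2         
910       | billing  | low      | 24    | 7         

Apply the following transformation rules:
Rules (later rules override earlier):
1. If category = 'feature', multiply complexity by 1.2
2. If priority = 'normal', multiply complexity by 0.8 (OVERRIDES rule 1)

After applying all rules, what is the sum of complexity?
44.4

Step 1: Rule 2 takes priority for records with priority = 'normal'
  - 4 records: 23 × 0.8 = 18.4
Step 2: Rule 1 applies to remaining records with category = 'feature'
  - 0 records: 0 × 1.2 = 0.0
Step 3: Other records unchanged: 26
Step 4: Final sum = 18.4 + 0.0 + 26 = 44.4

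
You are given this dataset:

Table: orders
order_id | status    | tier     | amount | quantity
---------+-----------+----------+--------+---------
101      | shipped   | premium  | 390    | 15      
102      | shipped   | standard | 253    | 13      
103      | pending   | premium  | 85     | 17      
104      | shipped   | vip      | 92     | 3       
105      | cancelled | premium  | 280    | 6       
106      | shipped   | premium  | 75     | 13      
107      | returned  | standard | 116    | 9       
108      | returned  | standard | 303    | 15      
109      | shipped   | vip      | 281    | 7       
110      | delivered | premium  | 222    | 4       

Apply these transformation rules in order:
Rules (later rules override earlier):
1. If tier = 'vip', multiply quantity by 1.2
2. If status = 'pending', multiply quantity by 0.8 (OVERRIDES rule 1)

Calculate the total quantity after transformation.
100.6

Step 1: Rule 2 takes priority for records with status = 'pending'
  - 1 records: 17 × 0.8 = 13.6
Step 2: Rule 1 applies to remaining records with tier = 'vip'
  - 2 records: 10 × 1.2 = 12.0
Step 3: Other records unchanged: 75
Step 4: Final sum = 13.6 + 12.0 + 75 = 100.6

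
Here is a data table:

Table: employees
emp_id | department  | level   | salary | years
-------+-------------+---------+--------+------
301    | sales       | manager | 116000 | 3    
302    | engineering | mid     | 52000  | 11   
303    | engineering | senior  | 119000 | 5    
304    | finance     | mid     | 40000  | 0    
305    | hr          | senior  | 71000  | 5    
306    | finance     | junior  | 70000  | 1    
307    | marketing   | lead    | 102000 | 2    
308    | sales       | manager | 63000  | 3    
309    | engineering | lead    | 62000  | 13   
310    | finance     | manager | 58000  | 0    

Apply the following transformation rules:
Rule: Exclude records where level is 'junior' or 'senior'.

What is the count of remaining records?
7

Step 1: Count records to exclude
  - 1 (junior) + 2 (senior) = 3 records
Step 2: Total records: 10
Step 3: Remaining = 10 - 3 = 7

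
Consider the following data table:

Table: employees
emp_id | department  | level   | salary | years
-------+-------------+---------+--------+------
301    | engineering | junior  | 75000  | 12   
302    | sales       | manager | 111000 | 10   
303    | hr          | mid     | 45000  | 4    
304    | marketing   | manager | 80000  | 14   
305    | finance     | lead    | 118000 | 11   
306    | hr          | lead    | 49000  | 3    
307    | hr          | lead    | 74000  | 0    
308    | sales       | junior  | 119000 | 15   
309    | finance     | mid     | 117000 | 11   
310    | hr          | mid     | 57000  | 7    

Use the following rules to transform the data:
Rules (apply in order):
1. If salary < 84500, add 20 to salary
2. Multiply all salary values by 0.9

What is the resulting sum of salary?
760608.0

Step 1: Apply Rule 1 - Add 20 to records with salary < 84500
  - 6 records affected: 380000 + (6 × 20) = 380120
  - Unaffected records: 465000
  - Sum after Rule 1: 845120
Step 2: Apply Rule 2 - Multiply all by 0.9
  - 845120 × 0.9 = 760608.0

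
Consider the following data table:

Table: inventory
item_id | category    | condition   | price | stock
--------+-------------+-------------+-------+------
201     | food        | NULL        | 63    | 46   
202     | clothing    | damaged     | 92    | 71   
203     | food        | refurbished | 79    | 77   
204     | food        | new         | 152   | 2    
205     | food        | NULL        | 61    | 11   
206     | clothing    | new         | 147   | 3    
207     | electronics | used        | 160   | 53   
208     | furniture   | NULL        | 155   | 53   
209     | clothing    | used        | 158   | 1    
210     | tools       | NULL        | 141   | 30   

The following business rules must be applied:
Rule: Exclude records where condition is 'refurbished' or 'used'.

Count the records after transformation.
7

Step 1: Count records to exclude
  - 1 (refurbished) + 2 (used) = 3 records
Step 2: Total records: 10
Step 3: Remaining = 10 - 3 = 7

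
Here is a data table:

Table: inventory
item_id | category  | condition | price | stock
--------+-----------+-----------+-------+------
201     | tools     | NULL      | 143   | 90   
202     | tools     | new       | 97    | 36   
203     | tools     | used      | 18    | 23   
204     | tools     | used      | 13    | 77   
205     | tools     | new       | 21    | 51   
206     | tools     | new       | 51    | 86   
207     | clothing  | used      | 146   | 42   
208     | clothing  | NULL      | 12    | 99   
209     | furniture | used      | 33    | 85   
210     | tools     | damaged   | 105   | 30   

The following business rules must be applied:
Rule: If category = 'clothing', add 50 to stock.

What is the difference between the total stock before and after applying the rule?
100

Step 1: Original sum of stock = 619
Step 2: 2 records have category = 'clothing'
Step 3: Each affected record changes by 50
Step 4: Total change = 2 × 50 = 100
Step 5: New sum = 619 + 100 = 719
Step 6: Difference = |719 - 619| = 100
        (Sum increased by 100)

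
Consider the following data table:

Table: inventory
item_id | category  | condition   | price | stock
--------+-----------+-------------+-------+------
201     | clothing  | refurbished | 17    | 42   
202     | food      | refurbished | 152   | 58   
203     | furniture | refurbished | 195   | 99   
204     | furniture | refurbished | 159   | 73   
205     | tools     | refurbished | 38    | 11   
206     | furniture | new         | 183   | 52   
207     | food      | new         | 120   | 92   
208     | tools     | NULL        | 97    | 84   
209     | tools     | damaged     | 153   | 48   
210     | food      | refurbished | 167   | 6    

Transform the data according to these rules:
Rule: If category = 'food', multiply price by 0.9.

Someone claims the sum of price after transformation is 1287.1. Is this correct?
No, the correct result is 1237.1.

Step 1: Calculate the correct sum after transformation
Step 2: Apply multiplier 0.9 to records where category = 'food'
Step 3: Correct result = 1237.1
Step 4: Claimed result = 1287.1
Step 5: 1237.1 ≠ 1287.1
Conclusion: The claimed result is incorrect. The correct answer is 1237.1.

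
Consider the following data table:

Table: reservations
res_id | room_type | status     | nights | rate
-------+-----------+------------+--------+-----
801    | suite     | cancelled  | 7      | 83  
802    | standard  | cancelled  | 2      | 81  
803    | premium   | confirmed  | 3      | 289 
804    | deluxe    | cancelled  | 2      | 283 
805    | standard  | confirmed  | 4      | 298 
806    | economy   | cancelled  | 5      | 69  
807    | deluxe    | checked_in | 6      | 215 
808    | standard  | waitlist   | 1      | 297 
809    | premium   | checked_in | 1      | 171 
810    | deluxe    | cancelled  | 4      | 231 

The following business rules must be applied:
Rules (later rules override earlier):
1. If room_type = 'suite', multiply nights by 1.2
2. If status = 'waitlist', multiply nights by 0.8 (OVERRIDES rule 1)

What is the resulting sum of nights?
36.2

Step 1: Rule 2 takes priority for records with status = 'waitlist'
  - 1 records: 1 × 0.8 = 0.8
Step 2: Rule 1 applies to remaining records with room_type = 'suite'
  - 1 records: 7 × 1.2 = 8.4
Step 3: Other records unchanged: 27
Step 4: Final sum = 0.8 + 8.4 + 27 = 36.2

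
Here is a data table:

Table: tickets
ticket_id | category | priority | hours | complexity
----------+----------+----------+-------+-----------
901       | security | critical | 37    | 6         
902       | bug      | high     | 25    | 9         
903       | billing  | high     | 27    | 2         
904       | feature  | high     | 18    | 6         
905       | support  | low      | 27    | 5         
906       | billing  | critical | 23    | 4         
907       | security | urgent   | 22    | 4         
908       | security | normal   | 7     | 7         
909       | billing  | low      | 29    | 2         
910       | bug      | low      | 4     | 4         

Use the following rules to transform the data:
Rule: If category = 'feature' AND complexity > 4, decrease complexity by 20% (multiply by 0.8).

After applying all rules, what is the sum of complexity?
47.8

Step 1: Find records where category = 'feature' AND complexity > 4
Step 2: 1 records match, summing to 6
Step 3: After multiplier: 6 × 0.8 = 4.8
Step 4: Unaffected records sum: 43
Step 5: Final sum = 4.8 + 43 = 47.8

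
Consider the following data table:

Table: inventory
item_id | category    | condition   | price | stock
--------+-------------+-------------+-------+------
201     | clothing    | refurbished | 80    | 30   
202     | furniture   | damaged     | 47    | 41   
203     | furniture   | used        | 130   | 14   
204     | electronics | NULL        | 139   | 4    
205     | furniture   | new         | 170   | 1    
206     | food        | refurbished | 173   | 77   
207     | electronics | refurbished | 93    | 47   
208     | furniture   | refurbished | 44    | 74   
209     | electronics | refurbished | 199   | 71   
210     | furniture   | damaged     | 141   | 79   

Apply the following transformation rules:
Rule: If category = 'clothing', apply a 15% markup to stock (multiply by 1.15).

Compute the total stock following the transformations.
442.5

Step 1: Records with category = 'clothing' have total stock = 30
Step 2: Apply multiplier: 30 × 1.15 = 34.5
Step 3: Other records total: 408
Step 4: Final sum = 34.5 + 408 = 442.5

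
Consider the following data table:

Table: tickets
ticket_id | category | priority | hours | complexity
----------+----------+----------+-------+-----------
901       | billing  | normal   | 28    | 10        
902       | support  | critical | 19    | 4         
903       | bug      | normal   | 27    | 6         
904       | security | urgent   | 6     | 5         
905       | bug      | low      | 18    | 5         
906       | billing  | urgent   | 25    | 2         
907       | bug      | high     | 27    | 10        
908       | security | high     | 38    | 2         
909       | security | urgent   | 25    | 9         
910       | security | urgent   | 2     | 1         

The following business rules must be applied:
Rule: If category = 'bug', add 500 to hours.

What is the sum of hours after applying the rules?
1715

Step 1: Count records where category = 'bug': 3
Step 2: Total bonus added: 3 × 500 = 1500
Step 3: Original sum of hours: 215
Step 4: Final sum = 215 + 1500 = 1715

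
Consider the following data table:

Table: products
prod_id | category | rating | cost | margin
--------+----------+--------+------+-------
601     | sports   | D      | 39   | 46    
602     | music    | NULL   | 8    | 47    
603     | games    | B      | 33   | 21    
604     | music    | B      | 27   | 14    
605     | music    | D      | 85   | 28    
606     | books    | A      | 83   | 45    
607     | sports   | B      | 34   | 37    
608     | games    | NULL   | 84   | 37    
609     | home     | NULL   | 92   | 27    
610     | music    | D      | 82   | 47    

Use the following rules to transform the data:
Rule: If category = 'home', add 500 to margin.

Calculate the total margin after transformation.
849

Step 1: Count records where category = 'home': 1
Step 2: Total bonus added: 1 × 500 = 500
Step 3: Original sum of margin: 349
Step 4: Final sum = 349 + 500 = 849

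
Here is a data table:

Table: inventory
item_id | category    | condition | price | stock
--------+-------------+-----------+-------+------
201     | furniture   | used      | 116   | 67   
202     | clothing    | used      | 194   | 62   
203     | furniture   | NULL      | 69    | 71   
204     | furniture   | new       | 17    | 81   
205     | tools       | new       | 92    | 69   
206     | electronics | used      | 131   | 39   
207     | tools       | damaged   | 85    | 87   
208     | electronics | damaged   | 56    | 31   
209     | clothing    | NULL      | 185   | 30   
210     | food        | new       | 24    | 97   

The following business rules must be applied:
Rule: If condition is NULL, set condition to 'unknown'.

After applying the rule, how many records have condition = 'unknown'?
2

Step 1: Count records where condition IS NULL
Step 2: Found 2 records with NULL condition
Step 3: These records will have condition set to 'unknown'
Step 4: Records already having condition = 'unknown': 0
Step 5: Answer: 2 + 0 = 2 records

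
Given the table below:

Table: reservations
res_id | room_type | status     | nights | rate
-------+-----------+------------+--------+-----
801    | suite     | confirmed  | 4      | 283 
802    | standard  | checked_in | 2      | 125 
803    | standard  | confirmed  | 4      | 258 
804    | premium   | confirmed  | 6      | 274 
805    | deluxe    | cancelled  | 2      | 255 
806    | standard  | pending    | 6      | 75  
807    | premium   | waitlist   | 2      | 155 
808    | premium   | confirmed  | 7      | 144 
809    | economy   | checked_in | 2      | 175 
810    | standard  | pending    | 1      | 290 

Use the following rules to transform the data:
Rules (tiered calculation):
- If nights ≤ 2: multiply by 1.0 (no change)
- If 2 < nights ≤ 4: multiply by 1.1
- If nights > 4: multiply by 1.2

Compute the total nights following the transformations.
40.6

Step 1: Tier 1 (nights ≤ 2): 5 records, sum = 9 × 1.0 = 9.0
Step 2: Tier 2 (2 < nights ≤ 4): 2 records, sum = 8 × 1.1 = 8.8
Step 3: Tier 3 (nights > 4): 3 records, sum = 19 × 1.2 = 22.8
Step 4: Final sum = 9.0 + 8.8 + 22.8 = 40.6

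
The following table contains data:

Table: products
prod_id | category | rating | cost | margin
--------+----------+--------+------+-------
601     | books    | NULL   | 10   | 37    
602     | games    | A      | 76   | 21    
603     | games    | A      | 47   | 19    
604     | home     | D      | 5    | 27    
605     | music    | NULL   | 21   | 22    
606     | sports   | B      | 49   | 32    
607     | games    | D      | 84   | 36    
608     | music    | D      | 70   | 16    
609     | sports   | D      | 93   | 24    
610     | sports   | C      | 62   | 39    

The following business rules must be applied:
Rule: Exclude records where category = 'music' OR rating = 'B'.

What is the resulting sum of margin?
203

Step 1: Find records where category = 'music' OR rating = 'B'
Step 2: 3 records match, summing to 70
Step 3: Original sum: 273
Step 4: Remaining sum = 273 - 70 = 203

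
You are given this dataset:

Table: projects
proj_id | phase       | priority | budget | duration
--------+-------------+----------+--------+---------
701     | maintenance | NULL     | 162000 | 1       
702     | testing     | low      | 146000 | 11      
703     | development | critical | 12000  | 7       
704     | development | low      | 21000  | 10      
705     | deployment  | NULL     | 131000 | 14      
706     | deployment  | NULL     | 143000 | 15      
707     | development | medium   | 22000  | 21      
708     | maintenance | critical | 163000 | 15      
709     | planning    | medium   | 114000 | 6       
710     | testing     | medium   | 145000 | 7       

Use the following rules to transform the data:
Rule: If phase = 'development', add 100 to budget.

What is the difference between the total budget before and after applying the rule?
300

Step 1: Original sum of budget = 1059000
Step 2: 3 records have phase = 'development'
Step 3: Each affected record changes by 100
Step 4: Total change = 3 × 100 = 300
Step 5: New sum = 1059000 + 300 = 1059300
Step 6: Difference = |1059300 - 1059000| = 300
        (Sum increased by 300)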